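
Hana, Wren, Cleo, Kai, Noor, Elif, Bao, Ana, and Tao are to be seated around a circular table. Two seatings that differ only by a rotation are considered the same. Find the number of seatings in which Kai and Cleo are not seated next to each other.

30240

Without the restriction there are (8)! = 40320 seatings.
Seatings with Kai beside Cleo: treat them as a block with 2 internal orders, giving 2 × (7)! = 10080.
Subtracting, 40320 − 10080 = 30240.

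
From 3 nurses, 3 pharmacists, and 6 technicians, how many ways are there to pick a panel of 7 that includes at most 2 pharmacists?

666

Split by how many pharmacists are chosen (0 through 2).
Sum: C(3,0)·C(9,7) + C(3,1)·C(9,6) + C(3,2)·C(9,5) = 36 + 252 + 378 = 666.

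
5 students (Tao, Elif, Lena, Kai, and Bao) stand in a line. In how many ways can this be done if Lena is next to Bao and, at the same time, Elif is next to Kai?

24

Treat {Lena,Bao} as one block (2 orders) and {Elif,Kai} as another (2 orders).
That leaves 3 units to arrange: 2 × 2 × 3! = 4 × 6 = 24.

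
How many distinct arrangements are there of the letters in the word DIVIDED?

Letter multiplicities in DIVIDED: D×3, E×1, I×2, V×1.
Dividing 7! = 5040 by 3!·2! = 12 for the repeated letters gives 420.

420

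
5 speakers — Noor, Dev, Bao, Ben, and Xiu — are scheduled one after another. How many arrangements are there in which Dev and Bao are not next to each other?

There are 5! = 120 arrangements in all. If Dev and Bao are adjacent, merging them into one block gives 2·(4)! = 48 arrangements.
So 120 − 48 = 72 arrangements keep them apart.

72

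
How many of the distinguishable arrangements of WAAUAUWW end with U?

With the last slot taken by U, it remains to arrange the other 7 letters (WAAAUWW).
Those 7 letters have A appearing 3 times and W appearing 3 times, giving (7)!/(3!·3!) = 140.

140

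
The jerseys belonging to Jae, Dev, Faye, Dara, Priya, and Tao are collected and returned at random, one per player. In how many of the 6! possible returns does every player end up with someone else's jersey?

265

This is the derangement count D_6: permutations of 6 items with no fixed point.
By inclusion–exclusion this is Σ_{j=0}^{6} (−1)^j C(6,j)·(6−j)!.
Computing: 720 − 720 + 360 − 120 + 30 − 6 + 1 = 265.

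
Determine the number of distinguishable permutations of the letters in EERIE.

20

Letter multiplicities in EERIE: E×3, I×1, R×1.
So there are 5! / (3!) = 20 distinguishable arrangements.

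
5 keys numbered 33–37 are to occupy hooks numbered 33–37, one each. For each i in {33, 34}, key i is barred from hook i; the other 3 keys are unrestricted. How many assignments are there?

Let Aᵢ (for i ∈ {33, 34}) be the placements that put key i in its forbidden hook. Any j of these fix j positions, leaving (5−j)! ways to fill the rest, and there are C(2,j) ways to pick which j.
By inclusion–exclusion, the number of valid placements is Σ_{j=0}^{2} (−1)^j C(2,j)·(5−j)!.
Computing: 120 − 48 + 6 = 78.

78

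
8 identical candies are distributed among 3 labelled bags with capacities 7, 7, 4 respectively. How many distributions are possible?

33

By stars and bars, unrestricted non-negative solutions to x_1+…+x_3 = 8 number C(8+2,2) = 45.
Subtract solutions that violate a single cap (substitute x_i' = x_i − (cap_i+1)): x_1 ≥ 8 gives C(2,2) = 1; x_2 ≥ 8 gives C(2,2) = 1; x_3 ≥ 5 gives C(5,2) = 10. Together 12.
No two caps can be exceeded simultaneously, so the pair terms are all 0.
By inclusion–exclusion the count is 45 − 12 + 0 = 33.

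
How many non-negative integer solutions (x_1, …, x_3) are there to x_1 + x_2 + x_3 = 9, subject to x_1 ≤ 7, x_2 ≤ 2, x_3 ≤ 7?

Without the upper bounds there are C(11,2) = 55 ways to split 9 among 3 variables.
Subtract solutions that violate a single cap (substitute x_i' = x_i − (cap_i+1)): x_1 ≥ 8 gives C(3,2) = 3; x_2 ≥ 3 gives C(8,2) = 28; x_3 ≥ 8 gives C(3,2) = 3. Together 34.
No two caps can be exceeded simultaneously, so the pair terms are all 0.
By inclusion–exclusion the count is 55 − 34 + 0 = 21.

21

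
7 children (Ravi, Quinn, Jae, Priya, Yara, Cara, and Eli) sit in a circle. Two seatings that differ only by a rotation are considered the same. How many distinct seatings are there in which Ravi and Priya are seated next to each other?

Glue Ravi and Priya into a block (2 internal orders). Seating 6 units around a circle gives (5)! arrangements.
So 2 × (5)! = 2 × 120 = 240.

240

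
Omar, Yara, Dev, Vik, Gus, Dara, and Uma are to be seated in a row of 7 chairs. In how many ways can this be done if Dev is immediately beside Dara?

1440

Glue Dev and Dara into one block (2 internal orders), leaving 6 units to arrange in a row.
So the count is 2·(6)! = 1440.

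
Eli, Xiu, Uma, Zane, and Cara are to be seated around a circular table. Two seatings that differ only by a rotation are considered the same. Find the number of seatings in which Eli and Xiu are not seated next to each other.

All circular seatings of 5 people number (4)! = 24.
Those with Eli next to Xiu: fuse the pair into one unit and seat 4 units around a circle — 2·(3)! = 12.
Subtracting, 24 − 12 = 12.

12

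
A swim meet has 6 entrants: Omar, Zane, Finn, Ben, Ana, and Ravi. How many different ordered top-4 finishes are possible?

This is an ordered selection of 4 from 6: P(6,4).
That gives 6 × 5 × 4 × 3 = 360.

360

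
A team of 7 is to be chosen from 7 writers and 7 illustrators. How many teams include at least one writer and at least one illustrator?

3430

Unrestricted: C(14,7) = 3432 ways to pick any 7 of the 14.
Selections missing a whole group: no writers → C(7,7) = 1; no illustrators → C(7,7) = 1.
Both groups omitted at once is impossible, so 3432 − 2 = 3430.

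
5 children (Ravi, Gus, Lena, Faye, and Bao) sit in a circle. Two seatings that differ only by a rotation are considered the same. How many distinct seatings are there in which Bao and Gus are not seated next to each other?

Without the restriction there are (4)! = 24 seatings.
Those with Bao next to Gus: fuse the pair into one unit and seat 4 units around a circle — 2·(3)! = 12.
Subtracting, 24 − 12 = 12.

12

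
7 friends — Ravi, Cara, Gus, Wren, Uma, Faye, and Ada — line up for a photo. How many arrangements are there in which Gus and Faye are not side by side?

3600

There are 7! = 5040 arrangements in all. If Gus and Faye are adjacent, merging them into one block gives 2·(6)! = 1440 arrangements.
So 5040 − 1440 = 3600 arrangements keep them apart.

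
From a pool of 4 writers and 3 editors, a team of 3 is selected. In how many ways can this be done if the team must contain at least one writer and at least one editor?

Total 3-person selections from all 7: C(7,3) = 35.
Subtract selections that omit an entire group: no writers → C(3,3) = 1; no editors → C(4,3) = 4.
Both groups omitted at once is impossible, so 35 − 5 = 30.

30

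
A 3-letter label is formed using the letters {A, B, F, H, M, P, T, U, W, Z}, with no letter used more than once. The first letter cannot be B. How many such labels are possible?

The first letter has 10−1 = 9 choices (anything except B).
The remaining 2 letters are filled from the other 9 symbols without repetition: 9 × 8 = 72.
Total: 9 × 72 = 648.

648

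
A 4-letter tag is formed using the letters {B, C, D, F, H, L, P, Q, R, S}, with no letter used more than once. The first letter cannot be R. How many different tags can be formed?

The first letter has 10−1 = 9 choices (anything except R).
The remaining 3 letters are filled from the other 9 symbols without repetition: 9 × 8 × 7 = 504.
Total: 9 × 504 = 4536.

4536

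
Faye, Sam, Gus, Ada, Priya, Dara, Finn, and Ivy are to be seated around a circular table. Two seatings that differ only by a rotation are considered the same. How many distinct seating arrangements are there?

5040

Fix one person's seat to break rotational symmetry; the remaining 7 people can be arranged in (7)! = 5040 ways.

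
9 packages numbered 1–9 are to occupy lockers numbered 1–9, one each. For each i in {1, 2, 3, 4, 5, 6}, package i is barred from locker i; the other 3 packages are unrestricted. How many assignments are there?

183822

Let Aᵢ (for 1 ≤ i ≤ 6) be the placements that put package i in its forbidden locker. Any j of these fix j positions, leaving (9−j)! ways to fill the rest, and there are C(6,j) ways to pick which j.
By inclusion–exclusion, the number of valid placements is Σ_{j=0}^{6} (−1)^j C(6,j)·(9−j)!.
Computing: 362880 − 241920 + 75600 − 14400 + 1800 − 144 + 6 = 183822.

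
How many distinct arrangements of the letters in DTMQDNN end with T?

180

With the last slot taken by T, it remains to arrange the other 6 letters (DMQDNN).
Those 6 letters have D appearing twice and N appearing twice, giving (6)!/(2!·2!) = 180.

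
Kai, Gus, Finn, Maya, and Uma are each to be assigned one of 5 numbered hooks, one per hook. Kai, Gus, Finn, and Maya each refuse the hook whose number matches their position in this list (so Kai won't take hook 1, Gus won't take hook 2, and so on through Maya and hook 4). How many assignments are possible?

Let Aᵢ (for 1 ≤ i ≤ 4) be the placements that put person i in their forbidden hook. Any j of these fix j positions, leaving (5−j)! ways to fill the rest, and there are C(4,j) ways to pick which j.
By inclusion–exclusion, the number of valid placements is Σ_{j=0}^{4} (−1)^j C(4,j)·(5−j)!.
Computing: 120 − 96 + 36 − 8 + 1 = 53.

53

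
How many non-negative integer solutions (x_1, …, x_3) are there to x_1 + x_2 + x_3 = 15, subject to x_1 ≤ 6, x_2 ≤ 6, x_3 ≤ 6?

By stars and bars, unrestricted non-negative solutions to x_1+…+x_3 = 15 number C(15+2,2) = 136.
Subtract solutions that violate a single cap (substitute x_i' = x_i − (cap_i+1)): x_1 ≥ 7 gives C(10,2) = 45; x_2 ≥ 7 gives C(10,2) = 45; x_3 ≥ 7 gives C(10,2) = 45. Together 135.
Add back pairs where two caps are both exceeded: 3 + 3 + 3 = 9.
By inclusion–exclusion the count is 136 − 135 + 9 = 10.

10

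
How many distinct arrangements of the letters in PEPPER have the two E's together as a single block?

20

Treat the 2 copies of E as a single block. The multiset to arrange is then {EE, P, P, P, R}, 5 items in all.
That gives (5)!/(3!) = 20 arrangements.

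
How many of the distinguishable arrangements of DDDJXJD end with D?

Fix D in the last position and arrange the remaining 6 letters.
Those 6 letters have D appearing 3 times and J appearing twice, giving (6)!/(3!·2!) = 60.

60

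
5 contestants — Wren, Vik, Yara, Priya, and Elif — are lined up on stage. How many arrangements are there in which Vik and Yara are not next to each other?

72

There are 5! = 120 arrangements in all. If Vik and Yara are adjacent, merging them into one block gives 2·(4)! = 48 arrangements.
Complementary counting: 120 − 48 = 72.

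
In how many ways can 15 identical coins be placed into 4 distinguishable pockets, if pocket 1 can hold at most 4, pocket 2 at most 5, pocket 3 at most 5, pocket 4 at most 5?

35

Without the upper bounds there are C(18,3) = 816 ways to split 15 among 4 pockets.
Subtract solutions that violate a single cap (substitute x_i' = x_i − (cap_i+1)): x_1 ≥ 5 gives C(13,3) = 286; x_2 ≥ 6 gives C(12,3) = 220; x_3 ≥ 6 gives C(12,3) = 220; x_4 ≥ 6 gives C(12,3) = 220. Together 946.
Add back pairs where two caps are both exceeded: 35 + 35 + 35 + 20 + 20 + 20 = 165.
By inclusion–exclusion the count is 816 − 946 + 165 = 35.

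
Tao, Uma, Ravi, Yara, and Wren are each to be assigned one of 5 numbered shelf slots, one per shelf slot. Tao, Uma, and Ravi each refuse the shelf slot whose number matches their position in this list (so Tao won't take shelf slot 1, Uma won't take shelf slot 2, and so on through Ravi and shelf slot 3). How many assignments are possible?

64

Let Aᵢ (for i ∈ {1, 2, 3}) be the placements that put person i in their forbidden shelf slot. Any j of these fix j positions, leaving (5−j)! ways to fill the rest, and there are C(3,j) ways to pick which j.
By inclusion–exclusion, the number of valid placements is Σ_{j=0}^{3} (−1)^j C(3,j)·(5−j)!.
Computing: 120 − 72 + 18 − 2 = 64.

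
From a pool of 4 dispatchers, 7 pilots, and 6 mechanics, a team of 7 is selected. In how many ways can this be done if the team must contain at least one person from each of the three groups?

17283

Total 7-person selections from all 17: C(17,7) = 19448.
Subtract selections that omit an entire group: no dispatchers → C(13,7) = 1716; no pilots → C(10,7) = 120; no mechanics → C(11,7) = 330.
Add back selections omitting two groups (i.e. drawn from a single group): C(4,7) + C(7,7) + C(6,7) = 1.
By inclusion–exclusion: 19448 − 2166 + 1 = 17283.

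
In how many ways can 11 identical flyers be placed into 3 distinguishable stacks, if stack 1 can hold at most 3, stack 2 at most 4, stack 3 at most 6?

Ignoring the caps, the number of non-negative solutions to x_1+…+x_3 = 11 is C(13,2) = 78.
Subtract solutions that violate a single cap (substitute x_i' = x_i − (cap_i+1)): x_1 ≥ 4 gives C(9,2) = 36; x_2 ≥ 5 gives C(8,2) = 28; x_3 ≥ 7 gives C(6,2) = 15. Together 79.
Add back pairs where two caps are both exceeded: 6 + 1 + 0 = 7.
By inclusion–exclusion the count is 78 − 79 + 7 = 6.

6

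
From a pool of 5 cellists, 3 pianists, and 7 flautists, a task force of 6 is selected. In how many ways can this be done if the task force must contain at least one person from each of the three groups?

Total 6-person selections from all 15: C(15,6) = 5005.
Selections missing a whole group: no cellists → C(10,6) = 210; no pianists → C(12,6) = 924; no flautists → C(8,6) = 28.
Add back selections omitting two groups (i.e. drawn from a single group): C(5,6) + C(3,6) + C(7,6) = 7.
By inclusion–exclusion: 5005 − 1162 + 7 = 3850.

3850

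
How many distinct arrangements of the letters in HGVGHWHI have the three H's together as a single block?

Treat the 3 copies of H as a single block. The multiset to arrange is then {HHH, G, G, I, V, W}, 6 items in all.
That gives (6)!/(2!) = 360 arrangements.

360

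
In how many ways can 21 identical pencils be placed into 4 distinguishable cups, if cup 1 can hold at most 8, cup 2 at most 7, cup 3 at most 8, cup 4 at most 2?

Ignoring the caps, the number of non-negative solutions to x_1+…+x_4 = 21 is C(24,3) = 2024.
Subtract solutions that violate a single cap (substitute x_i' = x_i − (cap_i+1)): x_1 ≥ 9 gives C(15,3) = 455; x_2 ≥ 8 gives C(16,3) = 560; x_3 ≥ 9 gives C(15,3) = 455; x_4 ≥ 3 gives C(21,3) = 1330. Together 2800.
Add back pairs where two caps are both exceeded: 35 + 20 + 220 + 35 + 286 + 220 = 816.
Subtract triples: 0 + 4 + 1 + 4 = 9.
By inclusion–exclusion the count is 2024 − 2800 + 816 − 9 = 31.

31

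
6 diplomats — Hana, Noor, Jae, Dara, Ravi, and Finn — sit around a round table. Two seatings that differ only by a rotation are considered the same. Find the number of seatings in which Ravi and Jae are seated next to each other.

48

Treat {Ravi, Jae} as one unit (2 internal orders) and seat the resulting 5 units around the table: (4)! circular arrangements.
So 2 × (4)! = 2 × 24 = 48.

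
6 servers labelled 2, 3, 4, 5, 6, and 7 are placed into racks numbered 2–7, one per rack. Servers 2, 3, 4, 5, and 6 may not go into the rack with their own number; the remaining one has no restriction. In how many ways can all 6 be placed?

Let Aᵢ (for 2 ≤ i ≤ 6) be the placements that put server i in its forbidden rack. Any j of these fix j positions, leaving (6−j)! ways to fill the rest, and there are C(5,j) ways to pick which j.
By inclusion–exclusion, the number of valid placements is Σ_{j=0}^{5} (−1)^j C(5,j)·(6−j)!.
Computing: 720 − 600 + 240 − 60 + 10 − 1 = 309.

309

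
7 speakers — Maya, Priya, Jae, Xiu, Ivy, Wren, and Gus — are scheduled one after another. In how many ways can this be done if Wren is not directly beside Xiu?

There are 7! = 5040 arrangements in all. If Wren and Xiu are adjacent, merging them into one block gives 2·(6)! = 1440 arrangements.
Complementary counting: 5040 − 1440 = 3600.

3600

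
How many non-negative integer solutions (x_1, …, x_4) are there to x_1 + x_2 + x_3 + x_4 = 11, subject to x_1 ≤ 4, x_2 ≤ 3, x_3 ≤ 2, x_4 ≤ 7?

Without the upper bounds there are C(14,3) = 364 ways to split 11 among 4 variables.
Subtract solutions that violate a single cap (substitute x_i' = x_i − (cap_i+1)): x_1 ≥ 5 gives C(9,3) = 84; x_2 ≥ 4 gives C(10,3) = 120; x_3 ≥ 3 gives C(11,3) = 165; x_4 ≥ 8 gives C(6,3) = 20. Together 389.
Add back pairs where two caps are both exceeded: 10 + 20 + 0 + 35 + 0 + 1 = 66.
By inclusion–exclusion the count is 364 − 389 + 66 = 41.

41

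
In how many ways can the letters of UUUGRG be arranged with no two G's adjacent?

Total arrangements of UUUGRG: 6!/(3!·2!) = 60.
Arrangements with the G's together: treat GG as one letter, giving (5)!/(3!) = 20.
Subtracting, 60 − 20 = 40 arrangements keep the G's apart.

40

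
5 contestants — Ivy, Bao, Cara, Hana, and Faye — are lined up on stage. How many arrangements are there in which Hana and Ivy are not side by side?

72

Of the 5! = 120 arrangements, those with Hana and Ivy adjacent number 2 × 4! = 48 (treat the pair as a block with 2 internal orders).
Complementary counting: 120 − 48 = 72.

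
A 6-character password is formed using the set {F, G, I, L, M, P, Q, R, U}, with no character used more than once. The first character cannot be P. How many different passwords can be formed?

53760

The first character has 9−1 = 8 choices (anything except P).
The remaining 5 characters are filled from the other 8 symbols without repetition: 8 × 7 × 6 × 5 × 4 = 6720.
Total: 8 × 6720 = 53760.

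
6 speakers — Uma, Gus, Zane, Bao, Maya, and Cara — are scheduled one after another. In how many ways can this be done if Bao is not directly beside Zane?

Of the 6! = 720 arrangements, those with Bao and Zane adjacent number 2 × 5! = 240 (treat the pair as a block with 2 internal orders).
Complementary counting: 720 − 240 = 480.

480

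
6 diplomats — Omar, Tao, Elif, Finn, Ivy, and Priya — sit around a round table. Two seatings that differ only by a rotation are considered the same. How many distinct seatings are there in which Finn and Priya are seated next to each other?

48

Treat {Finn, Priya} as one unit (2 internal orders) and seat the resulting 5 units around the table: (4)! circular arrangements.
So 2 × (4)! = 2 × 24 = 48.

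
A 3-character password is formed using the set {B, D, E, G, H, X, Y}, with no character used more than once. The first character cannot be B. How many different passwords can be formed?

180

The first character has 7−1 = 6 choices (anything except B).
The remaining 2 characters are filled from the other 6 symbols without repetition: 6 × 5 = 30.
Total: 6 × 30 = 180.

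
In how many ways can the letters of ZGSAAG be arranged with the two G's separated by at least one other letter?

Total arrangements of ZGSAAG: 6!/(2!·2!) = 180.
Arrangements with the G's together: treat GG as one letter, giving (5)!/(2!) = 60.
Subtracting, 180 − 60 = 120 arrangements keep the G's apart.

120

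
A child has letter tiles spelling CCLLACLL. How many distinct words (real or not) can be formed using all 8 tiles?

280

Letter multiplicities in CCLLACLL: A×1, C×3, L×4.
So there are 8! / (4!·3!) = 280 distinguishable arrangements.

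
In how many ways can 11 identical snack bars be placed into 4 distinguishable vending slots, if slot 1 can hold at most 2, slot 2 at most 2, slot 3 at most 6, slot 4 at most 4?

Ignoring the caps, the number of non-negative solutions to x_1+…+x_4 = 11 is C(14,3) = 364.
Subtract solutions that violate a single cap (substitute x_i' = x_i − (cap_i+1)): x_1 ≥ 3 gives C(11,3) = 165; x_2 ≥ 3 gives C(11,3) = 165; x_3 ≥ 7 gives C(7,3) = 35; x_4 ≥ 5 gives C(9,3) = 84. Together 449.
Add back pairs where two caps are both exceeded: 56 + 4 + 20 + 4 + 20 + 0 = 104.
Subtract triples: 0 + 1 + 0 + 0 = 1.
By inclusion–exclusion the count is 364 − 449 + 104 − 1 = 18.

18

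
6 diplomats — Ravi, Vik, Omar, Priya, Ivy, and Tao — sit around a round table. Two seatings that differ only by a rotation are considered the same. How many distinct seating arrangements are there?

Seat Ravi anywhere (absorbing the rotational symmetry), then permute the other 5: (5)! = 120.

120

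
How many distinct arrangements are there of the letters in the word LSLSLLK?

LSLSLLK has 7 letters with L appearing 4 times and S appearing twice.
So there are 7! / (4!·2!) = 105 distinguishable arrangements.

105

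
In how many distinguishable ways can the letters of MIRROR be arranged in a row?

120

Letter multiplicities in MIRROR: I×1, M×1, O×1, R×3.
Dividing 6! = 720 by 3! = 6 for the repeated letters gives 120.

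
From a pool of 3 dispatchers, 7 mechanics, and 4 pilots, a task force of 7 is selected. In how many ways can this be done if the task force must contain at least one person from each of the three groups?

With no constraint there are C(14,7) = 3432 possible selections.
Subtract selections that omit an entire group: no dispatchers → C(11,7) = 330; no mechanics → C(7,7) = 1; no pilots → C(10,7) = 120.
Add back selections omitting two groups (i.e. drawn from a single group): C(3,7) + C(7,7) + C(4,7) = 1.
By inclusion–exclusion: 3432 − 451 + 1 = 2982.

2982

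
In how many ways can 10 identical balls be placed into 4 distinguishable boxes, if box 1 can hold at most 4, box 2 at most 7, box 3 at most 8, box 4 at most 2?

Without the upper bounds there are C(13,3) = 286 ways to split 10 among 4 boxes.
Subtract solutions that violate a single cap (substitute x_i' = x_i − (cap_i+1)): x_1 ≥ 5 gives C(8,3) = 56; x_2 ≥ 8 gives C(5,3) = 10; x_3 ≥ 9 gives C(4,3) = 4; x_4 ≥ 3 gives C(10,3) = 120. Together 190.
Add back pairs where two caps are both exceeded: 0 + 0 + 10 + 0 + 0 + 0 = 10.
By inclusion–exclusion the count is 286 − 190 + 10 = 106.

106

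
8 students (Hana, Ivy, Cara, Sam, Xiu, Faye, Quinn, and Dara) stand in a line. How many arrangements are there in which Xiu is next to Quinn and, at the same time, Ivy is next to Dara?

2880

Treat {Xiu,Quinn} as one block (2 orders) and {Ivy,Dara} as another (2 orders).
That leaves 6 units to arrange: 2 × 2 × 6! = 4 × 720 = 2880.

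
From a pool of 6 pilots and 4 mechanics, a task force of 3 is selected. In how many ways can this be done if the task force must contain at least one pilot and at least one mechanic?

Total 3-person selections from all 10: C(10,3) = 120.
Subtract selections that omit an entire group: no pilots → C(4,3) = 4; no mechanics → C(6,3) = 20.
Both groups omitted at once is impossible, so 120 − 24 = 96.

96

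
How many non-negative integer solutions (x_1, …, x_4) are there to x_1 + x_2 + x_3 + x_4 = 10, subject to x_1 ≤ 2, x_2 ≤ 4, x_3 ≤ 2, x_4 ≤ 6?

27

Ignoring the caps, the number of non-negative solutions to x_1+…+x_4 = 10 is C(13,3) = 286.
Subtract solutions that violate a single cap (substitute x_i' = x_i − (cap_i+1)): x_1 ≥ 3 gives C(10,3) = 120; x_2 ≥ 5 gives C(8,3) = 56; x_3 ≥ 3 gives C(10,3) = 120; x_4 ≥ 7 gives C(6,3) = 20. Together 316.
Add back pairs where two caps are both exceeded: 10 + 35 + 1 + 10 + 0 + 1 = 57.
By inclusion–exclusion the count is 286 − 316 + 57 = 27.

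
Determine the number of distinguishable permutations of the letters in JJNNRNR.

JJNNRNR has 7 letters with J appearing twice, N appearing 3 times, and R appearing twice.
The number of distinct arrangements is 7!/(3!·2!·2!) = 5040/24 = 210.

210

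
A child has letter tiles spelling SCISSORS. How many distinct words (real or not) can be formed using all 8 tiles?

1680

The 8 letters of SCISSORS have repeats: S appearing 4 times.
So there are 8! / (4!) = 1680 distinguishable arrangements.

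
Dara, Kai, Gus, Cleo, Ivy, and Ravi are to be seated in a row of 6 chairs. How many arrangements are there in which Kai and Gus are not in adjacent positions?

480

Of the 6! = 720 arrangements, those with Kai and Gus adjacent number 2 × 5! = 240 (treat the pair as a block with 2 internal orders).
Complementary counting: 720 − 240 = 480.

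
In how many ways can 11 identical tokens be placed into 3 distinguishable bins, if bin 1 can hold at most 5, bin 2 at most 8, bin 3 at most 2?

12

By stars and bars, unrestricted non-negative solutions to x_1+…+x_3 = 11 number C(11+2,2) = 78.
Subtract solutions that violate a single cap (substitute x_i' = x_i − (cap_i+1)): x_1 ≥ 6 gives C(7,2) = 21; x_2 ≥ 9 gives C(4,2) = 6; x_3 ≥ 3 gives C(10,2) = 45. Together 72.
Add back pairs where two caps are both exceeded: 0 + 6 + 0 = 6.
By inclusion–exclusion the count is 78 − 72 + 6 = 12.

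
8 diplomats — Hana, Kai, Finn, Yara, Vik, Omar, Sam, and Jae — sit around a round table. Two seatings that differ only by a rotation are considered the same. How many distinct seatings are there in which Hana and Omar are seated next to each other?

Treat {Hana, Omar} as one unit (2 internal orders) and seat the resulting 7 units around the table: (6)! circular arrangements.
So 2 × (6)! = 2 × 720 = 1440.

1440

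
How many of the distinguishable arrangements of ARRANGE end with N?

180

With the last slot taken by N, it remains to arrange the other 6 letters (ARRAGE).
Those 6 letters have A appearing twice and R appearing twice, giving (6)!/(2!·2!) = 180.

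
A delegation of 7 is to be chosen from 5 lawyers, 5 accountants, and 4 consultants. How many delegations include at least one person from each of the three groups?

Unrestricted: C(14,7) = 3432 ways to pick any 7 of the 14.
Subtract selections that omit an entire group: no lawyers → C(9,7) = 36; no accountants → C(9,7) = 36; no consultants → C(10,7) = 120.
Add back selections omitting two groups (i.e. drawn from a single group): C(5,7) + C(5,7) + C(4,7) = 0.
By inclusion–exclusion: 3432 − 192 + 0 = 3240.

3240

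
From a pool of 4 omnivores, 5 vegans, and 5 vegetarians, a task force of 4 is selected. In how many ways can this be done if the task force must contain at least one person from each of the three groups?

550

Total 4-person selections from all 14: C(14,4) = 1001.
Subtract selections that omit an entire group: no omnivores → C(10,4) = 210; no vegans → C(9,4) = 126; no vegetarians → C(9,4) = 126.
Add back selections omitting two groups (i.e. drawn from a single group): C(4,4) + C(5,4) + C(5,4) = 11.
By inclusion–exclusion: 1001 − 462 + 11 = 550.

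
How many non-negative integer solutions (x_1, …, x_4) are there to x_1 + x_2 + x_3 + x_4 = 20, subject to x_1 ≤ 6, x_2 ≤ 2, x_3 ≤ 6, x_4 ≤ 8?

By stars and bars, unrestricted non-negative solutions to x_1+…+x_4 = 20 number C(20+3,3) = 1771.
Subtract solutions that violate a single cap (substitute x_i' = x_i − (cap_i+1)): x_1 ≥ 7 gives C(16,3) = 560; x_2 ≥ 3 gives C(20,3) = 1140; x_3 ≥ 7 gives C(16,3) = 560; x_4 ≥ 9 gives C(14,3) = 364. Together 2624.
Add back pairs where two caps are both exceeded: 286 + 84 + 35 + 286 + 165 + 35 = 891.
Subtract triples: 20 + 4 + 0 + 4 = 28.
By inclusion–exclusion the count is 1771 − 2624 + 891 − 28 = 10.

10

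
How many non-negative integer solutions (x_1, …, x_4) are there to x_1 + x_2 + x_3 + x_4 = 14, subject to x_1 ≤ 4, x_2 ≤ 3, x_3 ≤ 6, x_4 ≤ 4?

By stars and bars, unrestricted non-negative solutions to x_1+…+x_4 = 14 number C(14+3,3) = 680.
Subtract solutions that violate a single cap (substitute x_i' = x_i − (cap_i+1)): x_1 ≥ 5 gives C(12,3) = 220; x_2 ≥ 4 gives C(13,3) = 286; x_3 ≥ 7 gives C(10,3) = 120; x_4 ≥ 5 gives C(12,3) = 220. Together 846.
Add back pairs where two caps are both exceeded: 56 + 10 + 35 + 20 + 56 + 10 = 187.
Subtract triples: 0 + 1 + 0 + 0 = 1.
By inclusion–exclusion the count is 680 − 846 + 187 − 1 = 20.

20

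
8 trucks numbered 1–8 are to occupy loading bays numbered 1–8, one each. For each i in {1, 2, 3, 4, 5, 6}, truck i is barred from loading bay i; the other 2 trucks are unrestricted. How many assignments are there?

18806

Let Aᵢ (for 1 ≤ i ≤ 6) be the placements that put truck i in its forbidden loading bay. Any j of these fix j positions, leaving (8−j)! ways to fill the rest, and there are C(6,j) ways to pick which j.
By inclusion–exclusion, the number of valid placements is Σ_{j=0}^{6} (−1)^j C(6,j)·(8−j)!.
Computing: 40320 − 30240 + 10800 − 2400 + 360 − 36 + 2 = 18806.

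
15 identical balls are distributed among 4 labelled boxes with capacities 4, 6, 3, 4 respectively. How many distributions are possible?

Ignoring the caps, the number of non-negative solutions to x_1+…+x_4 = 15 is C(18,3) = 816.
Subtract solutions that violate a single cap (substitute x_i' = x_i − (cap_i+1)): x_1 ≥ 5 gives C(13,3) = 286; x_2 ≥ 7 gives C(11,3) = 165; x_3 ≥ 4 gives C(14,3) = 364; x_4 ≥ 5 gives C(13,3) = 286. Together 1101.
Add back pairs where two caps are both exceeded: 20 + 84 + 56 + 35 + 20 + 84 = 299.
Subtract triples: 0 + 0 + 4 + 0 = 4.
By inclusion–exclusion the count is 816 − 1101 + 299 − 4 = 10.

10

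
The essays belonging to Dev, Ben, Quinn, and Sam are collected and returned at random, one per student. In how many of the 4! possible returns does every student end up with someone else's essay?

9

Count assignments avoiding every fixed point. For any j of the 4 students fixed to their own essay, the other 4−j can be arranged in (4−j)! ways.
By inclusion–exclusion this is Σ_{j=0}^{4} (−1)^j C(4,j)·(4−j)!.
Computing: 24 − 24 + 12 − 4 + 1 = 9.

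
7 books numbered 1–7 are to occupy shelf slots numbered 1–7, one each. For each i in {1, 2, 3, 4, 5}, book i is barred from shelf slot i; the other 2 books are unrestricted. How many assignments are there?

2428

Let Aᵢ (for 1 ≤ i ≤ 5) be the placements that put book i in its forbidden shelf slot. Any j of these fix j positions, leaving (7−j)! ways to fill the rest, and there are C(5,j) ways to pick which j.
By inclusion–exclusion, the number of valid placements is Σ_{j=0}^{5} (−1)^j C(5,j)·(7−j)!.
Computing: 5040 − 3600 + 1200 − 240 + 30 − 2 = 2428.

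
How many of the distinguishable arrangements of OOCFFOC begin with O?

Fix O in the first position and arrange the remaining 6 letters.
Those 6 letters have C appearing twice, F appearing twice, and O appearing twice, giving (6)!/(2!·2!·2!) = 90.

90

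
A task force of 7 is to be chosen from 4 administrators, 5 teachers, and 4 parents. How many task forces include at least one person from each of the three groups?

1636

Total 7-person selections from all 13: C(13,7) = 1716.
Selections missing a whole group: no administrators → C(9,7) = 36; no teachers → C(8,7) = 8; no parents → C(9,7) = 36.
Add back selections omitting two groups (i.e. drawn from a single group): C(4,7) + C(5,7) + C(4,7) = 0.
By inclusion–exclusion: 1716 − 80 + 0 = 1636.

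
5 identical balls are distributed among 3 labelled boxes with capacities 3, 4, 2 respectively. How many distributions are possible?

11

Ignoring the caps, the number of non-negative solutions to x_1+…+x_3 = 5 is C(7,2) = 21.
Subtract solutions that violate a single cap (substitute x_i' = x_i − (cap_i+1)): x_1 ≥ 4 gives C(3,2) = 3; x_2 ≥ 5 gives C(2,2) = 1; x_3 ≥ 3 gives C(4,2) = 6. Together 10.
No two caps can be exceeded simultaneously, so the pair terms are all 0.
By inclusion–exclusion the count is 21 − 10 + 0 = 11.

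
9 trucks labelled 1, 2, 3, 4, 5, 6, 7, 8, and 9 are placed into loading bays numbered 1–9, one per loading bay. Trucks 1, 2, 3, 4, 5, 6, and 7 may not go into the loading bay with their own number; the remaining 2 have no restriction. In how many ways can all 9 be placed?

Let Aᵢ (for 1 ≤ i ≤ 7) be the placements that put truck i in its forbidden loading bay. Any j of these fix j positions, leaving (9−j)! ways to fill the rest, and there are C(7,j) ways to pick which j.
By inclusion–exclusion, the number of valid placements is Σ_{j=0}^{7} (−1)^j C(7,j)·(9−j)!.
Computing: 362880 − 282240 + 105840 − 25200 + 4200 − 504 + 42 − 2 = 165016.

165016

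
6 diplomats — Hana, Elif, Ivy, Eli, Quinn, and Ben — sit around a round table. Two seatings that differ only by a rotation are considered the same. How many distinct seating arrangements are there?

Around a circle, 6 distinct people have 6!/6 = (5)! = 120 rotationally distinct seatings.

120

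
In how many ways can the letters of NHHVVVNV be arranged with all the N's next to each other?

105

Treat the 2 copies of N as a single block. The multiset to arrange is then {NN, H, H, V, V, V, V}, 7 items in all.
That gives (7)!/(4!·2!) = 105 arrangements.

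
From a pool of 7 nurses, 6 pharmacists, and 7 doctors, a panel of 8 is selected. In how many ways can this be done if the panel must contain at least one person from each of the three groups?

Unrestricted: C(20,8) = 125970 ways to pick any 8 of the 20.
Selections missing a whole group: no nurses → C(13,8) = 1287; no pharmacists → C(14,8) = 3003; no doctors → C(13,8) = 1287.
Add back selections omitting two groups (i.e. drawn from a single group): C(7,8) + C(6,8) + C(7,8) = 0.
By inclusion–exclusion: 125970 − 5577 + 0 = 120393.

120393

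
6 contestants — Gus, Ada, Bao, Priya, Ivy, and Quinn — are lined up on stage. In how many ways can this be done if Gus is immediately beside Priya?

240

Treat {Gus, Priya} as a single unit. There are 5 units to order, and the pair itself can be ordered 2 ways.
That gives 2 × 5! = 2 × 120 = 240.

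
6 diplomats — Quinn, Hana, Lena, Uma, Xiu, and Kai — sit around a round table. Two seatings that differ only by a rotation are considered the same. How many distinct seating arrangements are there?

Seat Quinn anywhere (absorbing the rotational symmetry), then permute the other 5: (5)! = 120.

120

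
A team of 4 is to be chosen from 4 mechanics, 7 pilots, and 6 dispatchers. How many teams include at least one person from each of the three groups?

With no constraint there are C(17,4) = 2380 possible selections.
Subtract selections that omit an entire group: no mechanics → C(13,4) = 715; no pilots → C(10,4) = 210; no dispatchers → C(11,4) = 330.
Add back selections omitting two groups (i.e. drawn from a single group): C(4,4) + C(7,4) + C(6,4) = 51.
By inclusion–exclusion: 2380 − 1255 + 51 = 1176.

1176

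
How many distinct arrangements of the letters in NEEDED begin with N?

10

With the first slot taken by N, it remains to arrange the other 5 letters (EEDED).
Those 5 letters have D appearing twice and E appearing 3 times, giving (5)!/(3!·2!) = 10.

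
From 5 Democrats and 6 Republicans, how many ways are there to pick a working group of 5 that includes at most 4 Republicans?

456

Split by how many Republicans are chosen (0 through 4).
Sum: C(6,0)·C(5,5) + C(6,1)·C(5,4) + C(6,2)·C(5,3) + C(6,3)·C(5,2) + C(6,4)·C(5,1) = 1 + 30 + 150 + 200 + 75 = 456.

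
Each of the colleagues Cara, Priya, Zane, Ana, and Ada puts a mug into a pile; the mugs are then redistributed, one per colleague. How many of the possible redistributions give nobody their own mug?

44

Let Aᵢ be the assignments in which colleague i gets their own mug. We want the size of the complement of A₁∪…∪A_5.
By inclusion–exclusion this is Σ_{j=0}^{5} (−1)^j C(5,j)·(5−j)!.
Computing: 120 − 120 + 60 − 20 + 5 − 1 = 44.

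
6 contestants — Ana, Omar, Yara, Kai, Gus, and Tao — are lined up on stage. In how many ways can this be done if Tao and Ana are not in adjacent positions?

Of the 6! = 720 arrangements, those with Tao and Ana adjacent number 2 × 5! = 240 (treat the pair as a block with 2 internal orders).
So 720 − 240 = 480 arrangements keep them apart.

480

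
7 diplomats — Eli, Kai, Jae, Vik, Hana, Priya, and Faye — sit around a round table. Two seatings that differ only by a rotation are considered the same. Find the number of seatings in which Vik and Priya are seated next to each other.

240

Glue Vik and Priya into a block (2 internal orders). Seating 6 units around a circle gives (5)! arrangements.
So 2 × (5)! = 2 × 120 = 240.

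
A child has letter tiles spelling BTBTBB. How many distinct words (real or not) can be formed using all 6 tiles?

15

The 6 letters of BTBTBB have repeats: B appearing 4 times and T appearing twice.
So there are 6! / (4!·2!) = 15 distinguishable arrangements.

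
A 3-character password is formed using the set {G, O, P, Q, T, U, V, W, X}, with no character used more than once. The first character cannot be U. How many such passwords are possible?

The first character has 9−1 = 8 choices (anything except U).
The remaining 2 characters are filled from the other 8 symbols without repetition: 8 × 7 = 56.
Total: 8 × 56 = 448.

448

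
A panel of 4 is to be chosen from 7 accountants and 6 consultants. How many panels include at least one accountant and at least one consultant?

665

With no constraint there are C(13,4) = 715 possible selections.
Selections missing a whole group: no accountants → C(6,4) = 15; no consultants → C(7,4) = 35.
Both groups omitted at once is impossible, so 715 − 50 = 665.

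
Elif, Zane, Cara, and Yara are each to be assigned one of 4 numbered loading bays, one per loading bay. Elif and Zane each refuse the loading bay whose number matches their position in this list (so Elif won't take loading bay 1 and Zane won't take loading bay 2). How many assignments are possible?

Let Aᵢ (for i ∈ {1, 2}) be the placements that put person i in their forbidden loading bay. Any j of these fix j positions, leaving (4−j)! ways to fill the rest, and there are C(2,j) ways to pick which j.
By inclusion–exclusion, the number of valid placements is Σ_{j=0}^{2} (−1)^j C(2,j)·(4−j)!.
Computing: 24 − 12 + 2 = 14.

14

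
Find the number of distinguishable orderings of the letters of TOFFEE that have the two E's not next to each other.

Total arrangements of TOFFEE: 6!/(2!·2!) = 180.
Arrangements with the E's together: treat EE as one letter, giving (5)!/(2!) = 60.
Hence 180 − 60 = 120.

120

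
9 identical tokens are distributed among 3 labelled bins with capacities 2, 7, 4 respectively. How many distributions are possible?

12

Without the upper bounds there are C(11,2) = 55 ways to split 9 among 3 bins.
Subtract solutions that violate a single cap (substitute x_i' = x_i − (cap_i+1)): x_1 ≥ 3 gives C(8,2) = 28; x_2 ≥ 8 gives C(3,2) = 3; x_3 ≥ 5 gives C(6,2) = 15. Together 46.
Add back pairs where two caps are both exceeded: 0 + 3 + 0 = 3.
By inclusion–exclusion the count is 55 − 46 + 3 = 12.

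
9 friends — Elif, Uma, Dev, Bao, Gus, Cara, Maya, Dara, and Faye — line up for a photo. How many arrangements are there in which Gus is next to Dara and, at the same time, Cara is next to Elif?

Treat {Gus,Dara} as one block (2 orders) and {Cara,Elif} as another (2 orders).
That leaves 7 units to arrange: 2 × 2 × 7! = 4 × 5040 = 20160.

20160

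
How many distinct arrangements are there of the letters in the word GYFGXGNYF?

Letter multiplicities in GYFGXGNYF: F×2, G×3, N×1, X×1, Y×2.
The number of distinct arrangements is 9!/(3!·2!·2!) = 362880/24 = 15120.

15120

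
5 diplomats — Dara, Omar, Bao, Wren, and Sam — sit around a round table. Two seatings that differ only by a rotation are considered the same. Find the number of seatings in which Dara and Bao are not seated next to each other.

Without the restriction there are (4)! = 24 seatings.
Seatings with Dara beside Bao: treat them as a block with 2 internal orders, giving 2 × (3)! = 12.
Subtracting, 24 − 12 = 12.

12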